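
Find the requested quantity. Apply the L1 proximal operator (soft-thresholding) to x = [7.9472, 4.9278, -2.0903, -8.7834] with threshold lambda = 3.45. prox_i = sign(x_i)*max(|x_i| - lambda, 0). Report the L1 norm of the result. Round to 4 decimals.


Soft-thresholding with lambda = 3.45:
prox(7.9472) = sign(7.9472)*max(|7.9472| - 3.45, 0) = 4.4972
prox(4.9278) = sign(4.9278)*max(|4.9278| - 3.45, 0) = 1.4778
prox(-2.0903) = sign(-2.0903)*max(|-2.0903| - 3.45, 0) = 0.0
prox(-8.7834) = sign(-8.7834)*max(|-8.7834| - 3.45, 0) = -5.3334
prox(x) = [4.4972, 1.4778, 0.0, -5.3334]
||prox(x)||_1 = 4.4972 + 1.4778 + 0.0 + 5.3334 = 11.3084


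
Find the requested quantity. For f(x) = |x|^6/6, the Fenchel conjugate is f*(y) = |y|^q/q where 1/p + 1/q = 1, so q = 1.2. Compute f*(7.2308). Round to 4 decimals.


The conjugate exponent q satisfies 1/p + 1/q = 1.
p = 6, so q = 6/(6 - 1) = 1.2
|y|^q = 7.2308^1.2 = 10.7405
f*(7.2308) = 10.7405 / 1.2 = 8.9504


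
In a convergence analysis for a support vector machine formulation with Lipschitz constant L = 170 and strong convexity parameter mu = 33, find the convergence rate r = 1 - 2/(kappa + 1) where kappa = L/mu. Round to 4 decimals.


Step 1: Compute the condition number.
kappa = L/mu = 170/33 = 5.1515
Step 2: Compute the convergence rate.
r = 1 - 2/(kappa + 1) = 1 - 2*mu/(L + mu) = (L - mu)/(L + mu) = 137/203 = 0.6749


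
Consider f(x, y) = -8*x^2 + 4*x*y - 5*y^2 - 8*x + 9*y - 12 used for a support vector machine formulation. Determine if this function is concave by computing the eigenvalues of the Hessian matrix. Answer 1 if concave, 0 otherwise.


The Hessian of f(x,y) = -8*x^2 + 4*x*y - 5*y^2 - 8*x + 9*y - 12 is:
H = [[-16, 4], [4, -10]]
Trace = -16 - 10 = -26
Determinant = -16*-10 - (4)^2 = 144
Discriminant = (-26)^2 - 4*144 = 100.0
Eigenvalues: lambda_1 = -18.0, lambda_2 = -8.0
The function is concave.

1


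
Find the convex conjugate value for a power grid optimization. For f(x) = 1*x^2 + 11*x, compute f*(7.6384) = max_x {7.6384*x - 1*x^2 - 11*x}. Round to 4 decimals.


f*(y) = sup_x {y*x - a*x^2 - b*x} = sup_x {(y-b)*x - a*x^2}
FOC: (y - b) - 2a*x = 0 => x* = (y - b)/(2a)
x* = (7.6384 - 11)/(2*1) = -1.6808
f*(7.6384) = (y-b)^2/(4a) = (7.6384 - 11)^2/(4*1)
= 11.3004/4 = 2.8251


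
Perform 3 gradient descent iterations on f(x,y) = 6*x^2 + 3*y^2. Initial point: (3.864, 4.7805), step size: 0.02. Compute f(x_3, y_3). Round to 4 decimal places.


Gradient descent on f(x,y) = 6*x^2 + 3*y^2.
Starting point: (3.864, 4.7805), alpha = 0.02
Step 1: grad_x = 2*6*3.864 = 46.368, grad_y = 2*3*4.7805 = 28.683
  x_1 = 3.864 - 0.02*46.368 = 2.9366
  y_1 = 4.7805 - 0.02*28.683 = 4.2068
Step 2: grad_x = 2*6*2.9366 = 35.2397, grad_y = 2*3*4.2068 = 25.241
  x_2 = 2.9366 - 0.02*35.2397 = 2.2318
  y_2 = 4.2068 - 0.02*25.241 = 3.702
Step 3: grad_x = 2*6*2.2318 = 26.7822, grad_y = 2*3*3.702 = 22.2121
  x_3 = 2.2318 - 0.02*26.7822 = 1.6962
  y_3 = 3.702 - 0.02*22.2121 = 3.2578
f(1.6962, 3.2578) = 6*1.6962^2 + 3*3.2578^2 = 49.102


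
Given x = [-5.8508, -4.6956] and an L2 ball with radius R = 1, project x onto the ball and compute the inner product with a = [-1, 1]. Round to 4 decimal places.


Step 1: Compute ||x|| (intermediates to 6 decimals).
||x|| = sqrt((-5.8508)^2 + (-4.6956)^2) = 7.502034
Step 2: Project.
Since ||x|| > R, scale = R/||x|| = 1/7.502034 = 0.133297, proj(x) = scale * x
proj(x) = [-0.779894, -0.625909]
Step 3: Dot product.
a^T * proj(x) = -1*(-0.779894) + 1*(-0.625909) = 0.154


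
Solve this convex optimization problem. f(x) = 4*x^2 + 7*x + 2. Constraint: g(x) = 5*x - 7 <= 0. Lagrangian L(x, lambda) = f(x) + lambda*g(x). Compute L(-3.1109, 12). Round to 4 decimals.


Step 1: Evaluate f(x).
f(-3.1109) = 4*(-3.1109)^2 + 7*(-3.1109) + 2 = 18.9345
Step 2: Evaluate g(x).
g(-3.1109) = 5*-3.1109 - 7 = -22.5545
Step 3: Compute Lagrangian.
L = 18.9345 + 12*-22.5545 = -251.7195


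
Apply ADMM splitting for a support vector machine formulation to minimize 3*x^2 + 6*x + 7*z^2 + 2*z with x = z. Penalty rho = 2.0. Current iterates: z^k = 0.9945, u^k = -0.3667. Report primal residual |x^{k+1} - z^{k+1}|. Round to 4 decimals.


ADMM iteration with rho = 2.0, z^k = 0.9945, u^k = -0.3667
Step 1: x-update.
Minimize 3*x^2 + 6*x + (2.0/2)*(x - 0.9945 - 0.3667)^2
FOC: (2*3 + 2.0)*x = -6 + 2.0*(0.9945 + 0.3667)
x^{k+1} = -0.4097
Step 2: z-update.
Minimize 7*z^2 + 2*z + (2.0/2)*(-0.4097 - z - 0.3667)^2
FOC: (2*7 + 2.0)*z = -2 + 2.0*(-0.4097 - 0.3667)
z^{k+1} = -0.2221
Step 3: u-update.
u^{k+1} = -0.3667 - 0.4097 + 0.2221 = -0.5544
Step 4: Primal residual = |-0.4097 + 0.2221| = 0.1877


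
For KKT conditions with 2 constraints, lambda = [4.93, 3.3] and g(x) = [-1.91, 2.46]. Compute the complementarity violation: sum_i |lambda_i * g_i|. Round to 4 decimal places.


KKT complementary slackness check:
lambda_1 * g_1 = 4.93 * -1.91 = -9.4163
lambda_2 * g_2 = 3.3 * 2.46 = 8.118
Total violation = 9.4163 + 8.118 = 17.5343


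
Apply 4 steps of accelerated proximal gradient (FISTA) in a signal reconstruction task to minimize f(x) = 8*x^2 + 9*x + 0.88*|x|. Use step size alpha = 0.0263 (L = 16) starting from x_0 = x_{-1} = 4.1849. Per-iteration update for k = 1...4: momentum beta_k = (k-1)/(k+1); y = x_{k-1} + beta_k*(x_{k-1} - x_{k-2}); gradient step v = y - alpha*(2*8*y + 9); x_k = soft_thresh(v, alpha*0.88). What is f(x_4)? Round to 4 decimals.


FISTA on f(x) = 8*x^2 + 9*x + 0.88*|x|
L = 16, alpha = 0.0263
Iteration 1: beta = 0.0, y = 4.1849 + 0.0*(4.1849 - 4.1849) = 4.1849
  grad(y) = 75.9584, v = y - alpha*grad = 2.1872
  prox(v) = soft_thresh(2.1872, 0.0231) = 2.1641
Iteration 2: beta = 0.3333, y = 2.1641 + 0.3333*(2.1641 - 4.1849) = 1.4904
  grad(y) = 32.8469, v = y - alpha*grad = 0.6266
  prox(v) = soft_thresh(0.6266, 0.0231) = 0.6034
Iteration 3: beta = 0.5, y = 0.6034 + 0.5*(0.6034 - 2.1641) = -0.1769
  grad(y) = 6.1696, v = y - alpha*grad = -0.3392
  prox(v) = soft_thresh(-0.3392, 0.0231) = -0.316
Iteration 4: beta = 0.6, y = -0.316 + 0.6*(-0.316 - 0.6034) = -0.8677
  grad(y) = -4.8828, v = y - alpha*grad = -0.7393
  prox(v) = soft_thresh(-0.7393, 0.0231) = -0.7161
f(x_4) = 8*(-0.7161)^2 + 9*(-0.7161) + 0.88*|-0.7161| = -1.7123


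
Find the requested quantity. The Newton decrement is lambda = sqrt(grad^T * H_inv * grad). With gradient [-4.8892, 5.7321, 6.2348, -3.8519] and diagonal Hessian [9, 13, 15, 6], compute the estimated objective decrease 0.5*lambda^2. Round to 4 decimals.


Step 1: H is diagonal, so H^(-1) * g = [-0.5432, 0.4409, 0.4157, -0.642].
Step 2: g^T H^(-1) g = sum_i g_i^2 / H_ii
  = (-4.8892)^2/9 + (5.7321)^2/13 + (6.2348)^2/15 + (-3.8519)^2/6
  = 2.656 + 2.5275 + 2.5915 + 2.4729 = 10.2479
Step 3: Objective decrease = 0.5 * g^T H^(-1) g = 5.1239


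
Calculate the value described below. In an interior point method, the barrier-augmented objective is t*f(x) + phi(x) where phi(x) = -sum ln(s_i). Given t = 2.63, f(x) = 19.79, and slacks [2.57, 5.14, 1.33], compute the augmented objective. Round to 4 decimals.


Step 1: Compute log-barrier.
ln values: [0.9439, 1.6371, 0.2852]
phi = -(0.9439 + 1.6371 + 0.2852) = -2.8661
Step 2: Compute augmented objective.
t*f(x) = 2.63*19.79 = 52.0477
Total = 52.0477 - 2.8661 = 49.1816


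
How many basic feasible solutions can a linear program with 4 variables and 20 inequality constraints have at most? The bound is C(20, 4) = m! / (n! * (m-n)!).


Each vertex corresponds to some choice of n active constraints out of m, so the number of vertices is at most C(m, n) = m! / (n!(m-n)!).
m = 20, n = 4
Numerator: 20 * 19 * 18 * 17
Denominator: 4! = 24
C(20, 4) = 4845


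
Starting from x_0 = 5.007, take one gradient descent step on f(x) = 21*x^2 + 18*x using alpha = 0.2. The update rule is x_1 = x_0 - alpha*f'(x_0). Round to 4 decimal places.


We compute the gradient at x_0 and apply the update.
f'(x) = 42*x + 18
f'(5.007) = 42*5.007 + 18 = 228.294
x_1 = 5.007 - 0.2*228.294 = -40.6518


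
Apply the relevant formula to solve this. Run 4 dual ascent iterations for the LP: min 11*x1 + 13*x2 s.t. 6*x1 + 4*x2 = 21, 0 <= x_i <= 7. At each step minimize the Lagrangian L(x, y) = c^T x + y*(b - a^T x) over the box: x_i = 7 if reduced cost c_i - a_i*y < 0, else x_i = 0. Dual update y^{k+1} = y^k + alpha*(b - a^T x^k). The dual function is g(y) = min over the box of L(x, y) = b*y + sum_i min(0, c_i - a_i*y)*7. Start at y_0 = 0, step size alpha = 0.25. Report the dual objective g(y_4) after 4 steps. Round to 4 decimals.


Dual ascent for LP: min 11*x1 + 13*x2, 6*x1 + 4*x2 = 21, 0 <= x_i <= 7
Step 1: y^k = 0.0, reduced costs: (11.0, 13.0)
  x^k = (0.0, 0.0), subgradient = b - a^T x = 21.0
  y^{k+1} = 0.0 + 0.25*21.0 = 5.25
Step 2: y^k = 5.25, reduced costs: (-20.5, -8.0)
  x^k = (7.0, 7.0), subgradient = b - a^T x = -49.0
  y^{k+1} = 5.25 + 0.25*-49.0 = -7.0
Step 3: y^k = -7.0, reduced costs: (53.0, 41.0)
  x^k = (0.0, 0.0), subgradient = b - a^T x = 21.0
  y^{k+1} = -7.0 + 0.25*21.0 = -1.75
Step 4: y^k = -1.75, reduced costs: (21.5, 20.0)
  x^k = (0.0, 0.0), subgradient = b - a^T x = 21.0
  y^{k+1} = -1.75 + 0.25*21.0 = 3.5
Dual objective at y_4 = 3.5: reduced costs (-10.0, -1.0), box minimizer x = (7.0, 7.0)
g(y_4) = b*y + (c1 - a1*y)*x1 + (c2 - a2*y)*x2 = 21*3.5 + (-10.0)*7.0 + (-1.0)*7.0 = 73.5 - 70.0 - 7.0 = -3.5


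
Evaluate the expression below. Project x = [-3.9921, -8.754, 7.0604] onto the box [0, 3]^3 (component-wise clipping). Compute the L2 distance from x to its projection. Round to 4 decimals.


Project each component onto [0, 3].
clip(-3.9921) = 0.0, clip(-8.754) = 0.0, clip(7.0604) = 3.0
Projection = [0.0, 0.0, 3.0]
Squared diffs: [15.9369, 76.6325, 16.4868]
Distance = sqrt(109.0562) = 10.443


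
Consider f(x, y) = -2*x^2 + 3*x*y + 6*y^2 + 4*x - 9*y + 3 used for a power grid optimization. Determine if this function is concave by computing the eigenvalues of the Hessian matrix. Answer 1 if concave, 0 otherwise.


The Hessian of f(x,y) = -2*x^2 + 3*x*y + 6*y^2 + 4*x - 9*y + 3 is:
H = [[-4, 3], [3, 12]]
Trace = -4 + 12 = 8
Determinant = -4*12 - (3)^2 = -57
Discriminant = (8)^2 - 4*-57 = 292.0
Eigenvalues: lambda_1 = -4.544, lambda_2 = 12.544
The function is not concave.

0


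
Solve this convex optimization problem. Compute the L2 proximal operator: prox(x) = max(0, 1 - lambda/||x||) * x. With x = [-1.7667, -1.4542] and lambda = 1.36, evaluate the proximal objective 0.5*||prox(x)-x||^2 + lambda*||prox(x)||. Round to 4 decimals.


Step 1: Compute ||x||.
||x|| = 2.2882
Step 2: Compute scaling factor.
scale = max(0, 1 - 1.36/2.2882) = 0.4057
Step 3: prox(x) = [-0.7167, -0.5899]
||prox(x)|| = 0.9282
Step 4: Proximal objective.
0.5*||prox-x||^2 = 0.9248
lambda*||prox|| = 1.2624
Total = 2.1872


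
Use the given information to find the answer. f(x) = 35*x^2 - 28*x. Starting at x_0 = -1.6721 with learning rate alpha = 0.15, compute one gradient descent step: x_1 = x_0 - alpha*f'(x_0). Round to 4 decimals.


We compute the gradient at x_0 and apply the update.
f'(x) = 70*x - 28
f'(-1.6721) = 70*-1.6721 - 28 = -145.047
x_1 = -1.6721 - 0.15*-145.047 = 20.085


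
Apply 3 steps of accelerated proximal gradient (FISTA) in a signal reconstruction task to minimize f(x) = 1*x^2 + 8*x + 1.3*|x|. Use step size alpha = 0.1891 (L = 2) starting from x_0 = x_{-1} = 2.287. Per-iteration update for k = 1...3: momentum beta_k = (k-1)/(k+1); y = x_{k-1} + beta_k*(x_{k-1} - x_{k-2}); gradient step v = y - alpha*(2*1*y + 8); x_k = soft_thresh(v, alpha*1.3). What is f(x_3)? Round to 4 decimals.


FISTA on f(x) = 1*x^2 + 8*x + 1.3*|x|
L = 2, alpha = 0.1891
Iteration 1: beta = 0.0, y = 2.287 + 0.0*(2.287 - 2.287) = 2.287
  grad(y) = 12.574, v = y - alpha*grad = -0.0907
  prox(v) = soft_thresh(-0.0907, 0.2458) = 0.0
Iteration 2: beta = 0.3333, y = 0.0 + 0.3333*(0.0 - 2.287) = -0.7623
  grad(y) = 6.4753, v = y - alpha*grad = -1.9868
  prox(v) = soft_thresh(-1.9868, 0.2458) = -1.741
Iteration 3: beta = 0.5, y = -1.741 + 0.5*(-1.741 - 0.0) = -2.6115
  grad(y) = 2.777, v = y - alpha*grad = -3.1366
  prox(v) = soft_thresh(-3.1366, 0.2458) = -2.8908
f(x_3) = 1*(-2.8908)^2 + 8*(-2.8908) + 1.3*|-2.8908| = -11.0116


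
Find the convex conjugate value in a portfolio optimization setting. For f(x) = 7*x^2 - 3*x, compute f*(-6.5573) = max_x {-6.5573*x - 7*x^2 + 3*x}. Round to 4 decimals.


f*(y) = sup_x {y*x - a*x^2 - b*x} = sup_x {(y-b)*x - a*x^2}
FOC: (y - b) - 2a*x = 0 => x* = (y - b)/(2a)
x* = (-6.5573 + 3)/(2*7) = -0.2541
f*(-6.5573) = (y-b)^2/(4a) = (-6.5573 + 3)^2/(4*7)
= 12.6544/28 = 0.4519


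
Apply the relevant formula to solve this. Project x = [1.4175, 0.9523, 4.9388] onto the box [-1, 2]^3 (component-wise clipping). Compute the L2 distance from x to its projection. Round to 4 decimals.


Project each component onto [-1, 2].
clip(1.4175) = 1.4175, clip(0.9523) = 0.9523, clip(4.9388) = 2.0
Projection = [1.4175, 0.9523, 2.0]
Squared diffs: [0.0, 0.0, 8.6365]
Distance = sqrt(8.6365) = 2.9388


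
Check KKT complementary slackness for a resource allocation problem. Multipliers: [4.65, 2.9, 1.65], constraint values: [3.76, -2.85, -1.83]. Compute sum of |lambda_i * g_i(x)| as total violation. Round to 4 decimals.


KKT complementary slackness check:
lambda_1 * g_1 = 4.65 * 3.76 = 17.484
lambda_2 * g_2 = 2.9 * -2.85 = -8.265
lambda_3 * g_3 = 1.65 * -1.83 = -3.0195
Total violation = 17.484 + 8.265 + 3.0195 = 28.7685


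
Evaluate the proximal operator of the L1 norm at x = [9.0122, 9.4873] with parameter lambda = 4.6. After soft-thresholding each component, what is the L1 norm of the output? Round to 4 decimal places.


Soft-thresholding with lambda = 4.6:
prox(9.0122) = sign(9.0122)*max(|9.0122| - 4.6, 0) = 4.4122
prox(9.4873) = sign(9.4873)*max(|9.4873| - 4.6, 0) = 4.8873
prox(x) = [4.4122, 4.8873]
||prox(x)||_1 = 4.4122 + 4.8873 = 9.2995


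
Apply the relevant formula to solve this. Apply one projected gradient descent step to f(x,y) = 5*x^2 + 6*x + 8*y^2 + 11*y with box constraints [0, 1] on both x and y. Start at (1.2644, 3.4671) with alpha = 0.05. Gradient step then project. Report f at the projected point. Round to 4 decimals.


Step 1: Compute gradient at (1.2644, 3.4671).
grad_x = 2*5*1.2644 + 6 = 18.644
grad_y = 2*8*3.4671 + 11 = 66.4736
Step 2: Gradient step.
x_raw = 1.2644 - 0.05*18.644 = 0.3322
y_raw = 3.4671 - 0.05*66.4736 = 0.1434
Step 3: Project onto [0, 1].
x_proj = clip(0.3322) = 0.3322
y_proj = clip(0.1434) = 0.1434
Step 4: Evaluate f.
f(0.3322, 0.1434) = 4.2872


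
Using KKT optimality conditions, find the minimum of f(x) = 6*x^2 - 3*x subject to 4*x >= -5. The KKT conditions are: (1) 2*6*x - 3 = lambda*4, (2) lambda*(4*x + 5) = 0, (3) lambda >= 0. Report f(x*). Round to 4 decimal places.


Step 1: Try lambda = 0 (constraint inactive).
Stationarity: 2*6*x - 3 = 0
x* = 3/(2*6) = 0.25
Check constraint: 4*0.25 = 1.0 >= -5 -- satisfied.
Step 2: Compute optimal value.
f(x*) = 6*0.25^2 - 3*0.25 = -0.375


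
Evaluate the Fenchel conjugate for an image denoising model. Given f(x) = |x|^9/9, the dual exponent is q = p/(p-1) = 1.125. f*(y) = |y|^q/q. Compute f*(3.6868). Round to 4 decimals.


The conjugate exponent q satisfies 1/p + 1/q = 1.
p = 9, so q = 9/(9 - 1) = 1.125
|y|^q = 3.6868^1.125 = 4.3399
f*(3.6868) = 4.3399 / 1.125 = 3.8577


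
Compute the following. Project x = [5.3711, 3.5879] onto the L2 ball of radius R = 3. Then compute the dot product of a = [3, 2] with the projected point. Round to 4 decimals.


Step 1: Compute ||x|| (intermediates to 6 decimals).
||x|| = sqrt(5.3711^2 + 3.5879^2) = 6.459237
Step 2: Project.
Since ||x|| > R, scale = R/||x|| = 3/6.459237 = 0.464451, proj(x) = scale * x
proj(x) = [2.494613, 1.666404]
Step 3: Dot product.
a^T * proj(x) = 3*2.494613 + 2*1.666404 = 10.8166


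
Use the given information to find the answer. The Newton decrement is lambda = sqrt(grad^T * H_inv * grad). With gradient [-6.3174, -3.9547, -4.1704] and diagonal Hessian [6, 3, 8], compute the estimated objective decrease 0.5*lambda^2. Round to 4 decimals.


Step 1: H is diagonal, so H^(-1) * g = [-1.0529, -1.3182, -0.5213].
Step 2: g^T H^(-1) g = sum_i g_i^2 / H_ii
  = (-6.3174)^2/6 + (-3.9547)^2/3 + (-4.1704)^2/8
  = 6.6516 + 5.2132 + 2.174 = 14.0388
Step 3: Objective decrease = 0.5 * g^T H^(-1) g = 7.0194


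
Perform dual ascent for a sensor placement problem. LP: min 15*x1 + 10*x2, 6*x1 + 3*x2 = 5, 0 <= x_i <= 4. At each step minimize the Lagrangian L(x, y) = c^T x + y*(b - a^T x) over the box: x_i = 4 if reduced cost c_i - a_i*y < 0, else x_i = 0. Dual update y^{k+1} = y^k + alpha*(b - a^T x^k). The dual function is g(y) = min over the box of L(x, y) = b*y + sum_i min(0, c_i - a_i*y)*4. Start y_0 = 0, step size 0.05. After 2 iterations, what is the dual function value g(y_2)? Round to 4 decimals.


Dual ascent for LP: min 15*x1 + 10*x2, 6*x1 + 3*x2 = 5, 0 <= x_i <= 4
Step 1: y^k = 0.0, reduced costs: (15.0, 10.0)
  x^k = (0.0, 0.0), subgradient = b - a^T x = 5.0
  y^{k+1} = 0.0 + 0.05*5.0 = 0.25
Step 2: y^k = 0.25, reduced costs: (13.5, 9.25)
  x^k = (0.0, 0.0), subgradient = b - a^T x = 5.0
  y^{k+1} = 0.25 + 0.05*5.0 = 0.5
Dual objective at y_2 = 0.5: reduced costs (12.0, 8.5), box minimizer x = (0.0, 0.0)
g(y_2) = b*y + (c1 - a1*y)*x1 + (c2 - a2*y)*x2 = 5*0.5 + 12.0*0.0 + 8.5*0.0 = 2.5 + 0.0 + 0.0 = 2.5


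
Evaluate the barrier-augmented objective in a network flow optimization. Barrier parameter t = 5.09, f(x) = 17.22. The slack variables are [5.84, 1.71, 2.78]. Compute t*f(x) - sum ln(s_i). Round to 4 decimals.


Step 1: Compute log-barrier.
ln values: [1.7647, 0.5365, 1.0225]
phi = -(1.7647 + 0.5365 + 1.0225) = -3.3237
Step 2: Compute augmented objective.
t*f(x) = 5.09*17.22 = 87.6498
Total = 87.6498 - 3.3237 = 84.3261


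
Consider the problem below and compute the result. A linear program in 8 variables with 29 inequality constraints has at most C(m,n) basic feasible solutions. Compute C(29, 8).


Each vertex corresponds to some choice of n active constraints out of m, so the number of vertices is at most C(m, n) = m! / (n!(m-n)!).
m = 29, n = 8
Numerator: 29 * 28 * 27 * 26 * 25 * 24 * 23 * 22
Denominator: 8! = 40320
C(29, 8) = 4292145


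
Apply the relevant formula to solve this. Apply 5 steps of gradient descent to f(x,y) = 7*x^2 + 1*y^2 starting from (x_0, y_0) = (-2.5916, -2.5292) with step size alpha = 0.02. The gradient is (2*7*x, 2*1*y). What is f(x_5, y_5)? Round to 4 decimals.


Gradient descent on f(x,y) = 7*x^2 + 1*y^2.
Starting point: (-2.5916, -2.5292), alpha = 0.02
Step 1: grad_x = 2*7*-2.5916 = -36.2824, grad_y = 2*1*-2.5292 = -5.0584
  x_1 = -2.5916 - 0.02*-36.2824 = -1.866
  y_1 = -2.5292 - 0.02*-5.0584 = -2.428
Step 2: grad_x = 2*7*-1.866 = -26.1233, grad_y = 2*1*-2.428 = -4.8561
  x_2 = -1.866 - 0.02*-26.1233 = -1.3435
  y_2 = -2.428 - 0.02*-4.8561 = -2.3309
Step 3: grad_x = 2*7*-1.3435 = -18.8088, grad_y = 2*1*-2.3309 = -4.6618
  x_3 = -1.3435 - 0.02*-18.8088 = -0.9673
  y_3 = -2.3309 - 0.02*-4.6618 = -2.2377
Step 4: grad_x = 2*7*-0.9673 = -13.5423, grad_y = 2*1*-2.2377 = -4.4753
  x_4 = -0.9673 - 0.02*-13.5423 = -0.6965
  y_4 = -2.2377 - 0.02*-4.4753 = -2.1482
Step 5: grad_x = 2*7*-0.6965 = -9.7505, grad_y = 2*1*-2.1482 = -4.2963
  x_5 = -0.6965 - 0.02*-9.7505 = -0.5015
  y_5 = -2.1482 - 0.02*-4.2963 = -2.0622
f(-0.5015, -2.0622) = 7*(-0.5015)^2 + 1*(-2.0622)^2 = 6.013


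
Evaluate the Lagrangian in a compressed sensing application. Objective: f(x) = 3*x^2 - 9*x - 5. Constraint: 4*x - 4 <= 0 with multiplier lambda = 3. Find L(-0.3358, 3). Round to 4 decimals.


Step 1: Evaluate f(x).
f(-0.3358) = 3*(-0.3358)^2 - 9*(-0.3358) - 5 = -1.6395
Step 2: Evaluate g(x).
g(-0.3358) = 4*-0.3358 - 4 = -5.3432
Step 3: Compute Lagrangian.
L = -1.6395 + 3*-5.3432 = -17.6691


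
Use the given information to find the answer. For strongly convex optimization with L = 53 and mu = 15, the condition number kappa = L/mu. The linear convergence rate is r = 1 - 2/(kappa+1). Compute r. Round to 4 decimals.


Step 1: Compute the condition number.
kappa = L/mu = 53/15 = 3.5333
Step 2: Compute the convergence rate.
r = 1 - 2/(kappa + 1) = 1 - 2*mu/(L + mu) = (L - mu)/(L + mu) = 38/68 = 0.5588


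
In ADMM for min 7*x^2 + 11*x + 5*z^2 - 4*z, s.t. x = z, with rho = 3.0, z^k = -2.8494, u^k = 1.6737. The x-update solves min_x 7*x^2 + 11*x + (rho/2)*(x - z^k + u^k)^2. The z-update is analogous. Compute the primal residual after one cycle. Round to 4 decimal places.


ADMM iteration with rho = 3.0, z^k = -2.8494, u^k = 1.6737
Step 1: x-update.
Minimize 7*x^2 + 11*x + (3.0/2)*(x + 2.8494 + 1.6737)^2
FOC: (2*7 + 3.0)*x = -11 + 3.0*(-2.8494 - 1.6737)
x^{k+1} = -1.4453
Step 2: z-update.
Minimize 5*z^2 - 4*z + (3.0/2)*(-1.4453 - z + 1.6737)^2
FOC: (2*5 + 3.0)*z = 4 + 3.0*(-1.4453 + 1.6737)
z^{k+1} = 0.3604
Step 3: u-update.
u^{k+1} = 1.6737 - 1.4453 - 0.3604 = -0.132
Step 4: Primal residual = |-1.4453 - 0.3604| = 1.8057


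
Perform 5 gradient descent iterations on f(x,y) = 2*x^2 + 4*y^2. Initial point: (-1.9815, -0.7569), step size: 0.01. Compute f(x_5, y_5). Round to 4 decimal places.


Gradient descent on f(x,y) = 2*x^2 + 4*y^2.
Starting point: (-1.9815, -0.7569), alpha = 0.01
Step 1: grad_x = 2*2*-1.9815 = -7.926, grad_y = 2*4*-0.7569 = -6.0552
  x_1 = -1.9815 - 0.01*-7.926 = -1.9022
  y_1 = -0.7569 - 0.01*-6.0552 = -0.6963
Step 2: grad_x = 2*2*-1.9022 = -7.609, grad_y = 2*4*-0.6963 = -5.5708
  x_2 = -1.9022 - 0.01*-7.609 = -1.8262
  y_2 = -0.6963 - 0.01*-5.5708 = -0.6406
Step 3: grad_x = 2*2*-1.8262 = -7.3046, grad_y = 2*4*-0.6406 = -5.1251
  x_3 = -1.8262 - 0.01*-7.3046 = -1.7531
  y_3 = -0.6406 - 0.01*-5.1251 = -0.5894
Step 4: grad_x = 2*2*-1.7531 = -7.0124, grad_y = 2*4*-0.5894 = -4.7151
  x_4 = -1.7531 - 0.01*-7.0124 = -1.683
  y_4 = -0.5894 - 0.01*-4.7151 = -0.5422
Step 5: grad_x = 2*2*-1.683 = -6.7319, grad_y = 2*4*-0.5422 = -4.3379
  x_5 = -1.683 - 0.01*-6.7319 = -1.6157
  y_5 = -0.5422 - 0.01*-4.3379 = -0.4989
f(-1.6157, -0.4989) = 2*(-1.6157)^2 + 4*(-0.4989)^2 = 6.2162


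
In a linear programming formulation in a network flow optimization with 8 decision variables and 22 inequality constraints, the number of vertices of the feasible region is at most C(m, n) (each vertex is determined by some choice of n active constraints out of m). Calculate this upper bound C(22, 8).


Each vertex corresponds to some choice of n active constraints out of m, so the number of vertices is at most C(m, n) = m! / (n!(m-n)!).
m = 22, n = 8
Numerator: 22 * 21 * 20 * 19 * 18 * 17 * 16 * 15
Denominator: 8! = 40320
C(22, 8) = 319770


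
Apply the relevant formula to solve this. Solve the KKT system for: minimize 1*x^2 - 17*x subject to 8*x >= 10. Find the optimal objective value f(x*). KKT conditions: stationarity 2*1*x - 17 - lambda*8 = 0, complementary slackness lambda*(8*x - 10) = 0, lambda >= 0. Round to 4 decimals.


Step 1: Try lambda = 0 (constraint inactive).
Stationarity: 2*1*x - 17 = 0
x* = 17/(2*1) = 8.5
Check constraint: 8*8.5 = 68.0 >= 10 -- satisfied.
Step 2: Compute optimal value.
f(x*) = 1*8.5^2 - 17*8.5 = -72.25


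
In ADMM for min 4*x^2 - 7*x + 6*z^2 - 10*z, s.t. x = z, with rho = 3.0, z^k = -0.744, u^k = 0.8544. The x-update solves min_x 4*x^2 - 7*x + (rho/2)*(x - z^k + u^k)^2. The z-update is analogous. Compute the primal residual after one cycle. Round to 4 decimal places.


ADMM iteration with rho = 3.0, z^k = -0.744, u^k = 0.8544
Step 1: x-update.
Minimize 4*x^2 - 7*x + (3.0/2)*(x + 0.744 + 0.8544)^2
FOC: (2*4 + 3.0)*x = 7 + 3.0*(-0.744 - 0.8544)
x^{k+1} = 0.2004
Step 2: z-update.
Minimize 6*z^2 - 10*z + (3.0/2)*(0.2004 - z + 0.8544)^2
FOC: (2*6 + 3.0)*z = 10 + 3.0*(0.2004 + 0.8544)
z^{k+1} = 0.8776
Step 3: u-update.
u^{k+1} = 0.8544 + 0.2004 - 0.8776 = 0.1772
Step 4: Primal residual = |0.2004 - 0.8776| = 0.6772


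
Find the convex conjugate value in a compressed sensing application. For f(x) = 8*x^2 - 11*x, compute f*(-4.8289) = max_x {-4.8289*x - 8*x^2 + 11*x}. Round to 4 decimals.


f*(y) = sup_x {y*x - a*x^2 - b*x} = sup_x {(y-b)*x - a*x^2}
FOC: (y - b) - 2a*x = 0 => x* = (y - b)/(2a)
x* = (-4.8289 + 11)/(2*8) = 0.3857
f*(-4.8289) = (y-b)^2/(4a) = (-4.8289 + 11)^2/(4*8)
= 38.0825/32 = 1.1901


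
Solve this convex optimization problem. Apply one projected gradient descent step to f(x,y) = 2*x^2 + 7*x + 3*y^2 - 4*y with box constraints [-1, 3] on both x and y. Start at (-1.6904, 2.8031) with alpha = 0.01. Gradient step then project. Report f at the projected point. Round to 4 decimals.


Step 1: Compute gradient at (-1.6904, 2.8031).
grad_x = 2*2*-1.6904 + 7 = 0.2384
grad_y = 2*3*2.8031 - 4 = 12.8186
Step 2: Gradient step.
x_raw = -1.6904 - 0.01*0.2384 = -1.6928
y_raw = 2.8031 - 0.01*12.8186 = 2.6749
Step 3: Project onto [-1, 3].
x_proj = clip(-1.6928) = -1.0
y_proj = clip(2.6749) = 2.6749
Step 4: Evaluate f.
f(-1.0, 2.6749) = 5.7658


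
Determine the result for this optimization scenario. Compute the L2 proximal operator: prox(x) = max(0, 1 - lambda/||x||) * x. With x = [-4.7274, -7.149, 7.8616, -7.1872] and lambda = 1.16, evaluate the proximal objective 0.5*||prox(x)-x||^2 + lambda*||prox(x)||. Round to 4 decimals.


Step 1: Compute ||x||.
||x|| = 13.6718
Step 2: Compute scaling factor.
scale = max(0, 1 - 1.16/13.6718) = 0.9152
Step 3: prox(x) = [-4.3263, -6.5424, 7.1946, -6.5774]
||prox(x)|| = 12.5118
Step 4: Proximal objective.
0.5*||prox-x||^2 = 0.6728
lambda*||prox|| = 14.5137
Total = 15.1864


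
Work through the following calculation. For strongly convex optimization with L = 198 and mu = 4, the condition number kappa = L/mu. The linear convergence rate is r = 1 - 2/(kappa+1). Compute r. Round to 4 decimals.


Step 1: Compute the condition number.
kappa = L/mu = 198/4 = 49.5
Step 2: Compute the convergence rate.
r = 1 - 2/(kappa + 1) = 1 - 2*mu/(L + mu) = (L - mu)/(L + mu) = 194/202 = 0.9604


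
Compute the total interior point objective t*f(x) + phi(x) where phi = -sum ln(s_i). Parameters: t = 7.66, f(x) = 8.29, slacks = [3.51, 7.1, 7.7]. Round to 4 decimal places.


Step 1: Compute log-barrier.
ln values: [1.2556, 1.9601, 2.0412]
phi = -(1.2556 + 1.9601 + 2.0412) = -5.2569
Step 2: Compute augmented objective.
t*f(x) = 7.66*8.29 = 63.5014
Total = 63.5014 - 5.2569 = 58.2445


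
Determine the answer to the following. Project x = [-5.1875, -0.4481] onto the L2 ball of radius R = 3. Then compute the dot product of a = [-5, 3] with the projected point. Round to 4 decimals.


Step 1: Compute ||x|| (intermediates to 6 decimals).
||x|| = sqrt((-5.1875)^2 + (-0.4481)^2) = 5.206818
Step 2: Project.
Since ||x|| > R, scale = R/||x|| = 3/5.206818 = 0.576168, proj(x) = scale * x
proj(x) = [-2.988872, -0.258181]
Step 3: Dot product.
a^T * proj(x) = -5*(-2.988872) + 3*(-0.258181) = 14.1698


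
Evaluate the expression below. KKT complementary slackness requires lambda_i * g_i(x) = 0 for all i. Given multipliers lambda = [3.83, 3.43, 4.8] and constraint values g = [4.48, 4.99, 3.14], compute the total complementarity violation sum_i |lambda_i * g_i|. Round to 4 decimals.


KKT complementary slackness check:
lambda_1 * g_1 = 3.83 * 4.48 = 17.1584
lambda_2 * g_2 = 3.43 * 4.99 = 17.1157
lambda_3 * g_3 = 4.8 * 3.14 = 15.072
Total violation = 17.1584 + 17.1157 + 15.072 = 49.3461


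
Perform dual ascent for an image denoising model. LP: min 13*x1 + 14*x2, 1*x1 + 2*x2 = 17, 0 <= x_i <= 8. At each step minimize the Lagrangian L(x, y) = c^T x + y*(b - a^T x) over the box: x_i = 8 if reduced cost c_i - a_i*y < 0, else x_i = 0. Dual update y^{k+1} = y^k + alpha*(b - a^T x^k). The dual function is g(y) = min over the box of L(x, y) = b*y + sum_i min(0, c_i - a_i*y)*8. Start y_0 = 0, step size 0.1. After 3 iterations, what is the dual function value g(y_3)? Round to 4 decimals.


Dual ascent for LP: min 13*x1 + 14*x2, 1*x1 + 2*x2 = 17, 0 <= x_i <= 8
Step 1: y^k = 0.0, reduced costs: (13.0, 14.0)
  x^k = (0.0, 0.0), subgradient = b - a^T x = 17.0
  y^{k+1} = 0.0 + 0.1*17.0 = 1.7
Step 2: y^k = 1.7, reduced costs: (11.3, 10.6)
  x^k = (0.0, 0.0), subgradient = b - a^T x = 17.0
  y^{k+1} = 1.7 + 0.1*17.0 = 3.4
Step 3: y^k = 3.4, reduced costs: (9.6, 7.2)
  x^k = (0.0, 0.0), subgradient = b - a^T x = 17.0
  y^{k+1} = 3.4 + 0.1*17.0 = 5.1
Dual objective at y_3 = 5.1: reduced costs (7.9, 3.8), box minimizer x = (0.0, 0.0)
g(y_3) = b*y + (c1 - a1*y)*x1 + (c2 - a2*y)*x2 = 17*5.1 + 7.9*0.0 + 3.8*0.0 = 86.7 + 0.0 + 0.0 = 86.7


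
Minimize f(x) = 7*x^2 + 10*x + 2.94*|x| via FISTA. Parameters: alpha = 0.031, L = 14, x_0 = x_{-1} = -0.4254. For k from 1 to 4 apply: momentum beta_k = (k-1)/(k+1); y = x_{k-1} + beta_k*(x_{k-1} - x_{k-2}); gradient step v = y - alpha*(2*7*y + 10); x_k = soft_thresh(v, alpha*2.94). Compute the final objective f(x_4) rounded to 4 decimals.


FISTA on f(x) = 7*x^2 + 10*x + 2.94*|x|
L = 14, alpha = 0.031
Iteration 1: beta = 0.0, y = -0.4254 + 0.0*(-0.4254 + 0.4254) = -0.4254
  grad(y) = 4.0444, v = y - alpha*grad = -0.5508
  prox(v) = soft_thresh(-0.5508, 0.0911) = -0.4596
Iteration 2: beta = 0.3333, y = -0.4596 + 0.3333*(-0.4596 + 0.4254) = -0.471
  grad(y) = 3.4053, v = y - alpha*grad = -0.5766
  prox(v) = soft_thresh(-0.5766, 0.0911) = -0.4855
Iteration 3: beta = 0.5, y = -0.4855 + 0.5*(-0.4855 + 0.4596) = -0.4984
  grad(y) = 3.0225, v = y - alpha*grad = -0.5921
  prox(v) = soft_thresh(-0.5921, 0.0911) = -0.5009
Iteration 4: beta = 0.6, y = -0.5009 + 0.6*(-0.5009 + 0.4855) = -0.5102
  grad(y) = 2.8567, v = y - alpha*grad = -0.5988
  prox(v) = soft_thresh(-0.5988, 0.0911) = -0.5077
f(x_4) = 7*(-0.5077)^2 + 10*(-0.5077) + 2.94*|-0.5077| = -1.78


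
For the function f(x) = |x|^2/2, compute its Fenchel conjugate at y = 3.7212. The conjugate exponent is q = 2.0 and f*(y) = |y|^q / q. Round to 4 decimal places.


The conjugate exponent q satisfies 1/p + 1/q = 1.
p = 2, so q = 2/(2 - 1) = 2.0
|y|^q = 3.7212^2.0 = 13.8473
f*(3.7212) = 13.8473 / 2.0 = 6.9237


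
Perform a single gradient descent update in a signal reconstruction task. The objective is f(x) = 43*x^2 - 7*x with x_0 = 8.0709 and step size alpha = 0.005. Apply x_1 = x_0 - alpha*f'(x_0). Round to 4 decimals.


We compute the gradient at x_0 and apply the update.
f'(x) = 86*x - 7
f'(8.0709) = 86*8.0709 - 7 = 687.0974
x_1 = 8.0709 - 0.005*687.0974 = 4.6354


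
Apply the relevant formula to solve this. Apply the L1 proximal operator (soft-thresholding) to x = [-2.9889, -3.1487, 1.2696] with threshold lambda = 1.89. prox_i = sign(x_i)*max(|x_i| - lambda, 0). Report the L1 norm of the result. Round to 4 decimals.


Soft-thresholding with lambda = 1.89:
prox(-2.9889) = sign(-2.9889)*max(|-2.9889| - 1.89, 0) = -1.0989
prox(-3.1487) = sign(-3.1487)*max(|-3.1487| - 1.89, 0) = -1.2587
prox(1.2696) = sign(1.2696)*max(|1.2696| - 1.89, 0) = 0.0
prox(x) = [-1.0989, -1.2587, 0.0]
||prox(x)||_1 = 1.0989 + 1.2587 + 0.0 = 2.3576


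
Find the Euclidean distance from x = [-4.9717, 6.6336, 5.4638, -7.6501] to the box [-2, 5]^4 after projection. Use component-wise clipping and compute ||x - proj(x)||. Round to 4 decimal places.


Project each component onto [-2, 5].
clip(-4.9717) = -2.0, clip(6.6336) = 5.0, clip(5.4638) = 5.0, clip(-7.6501) = -2.0
Projection = [-2.0, 5.0, 5.0, -2.0]
Squared diffs: [8.831, 2.6686, 0.2151, 31.9236]
Distance = sqrt(43.6383) = 6.6059


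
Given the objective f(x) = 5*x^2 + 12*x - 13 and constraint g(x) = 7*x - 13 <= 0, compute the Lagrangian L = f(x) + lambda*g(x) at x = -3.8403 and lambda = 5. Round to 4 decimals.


Step 1: Evaluate f(x).
f(-3.8403) = 5*(-3.8403)^2 + 12*(-3.8403) - 13 = 14.6559
Step 2: Evaluate g(x).
g(-3.8403) = 7*-3.8403 - 13 = -39.8821
Step 3: Compute Lagrangian.
L = 14.6559 + 5*-39.8821 = -184.7546


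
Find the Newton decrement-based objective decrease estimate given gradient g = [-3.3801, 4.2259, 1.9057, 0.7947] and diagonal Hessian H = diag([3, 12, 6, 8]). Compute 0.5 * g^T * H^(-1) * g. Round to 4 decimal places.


Step 1: H is diagonal, so H^(-1) * g = [-1.1267, 0.3522, 0.3176, 0.0993].
Step 2: g^T H^(-1) g = sum_i g_i^2 / H_ii
  = (-3.3801)^2/3 + (4.2259)^2/12 + (1.9057)^2/6 + (0.7947)^2/8
  = 3.8084 + 1.4882 + 0.6053 + 0.0789 = 5.9808
Step 3: Objective decrease = 0.5 * g^T H^(-1) g = 2.9904


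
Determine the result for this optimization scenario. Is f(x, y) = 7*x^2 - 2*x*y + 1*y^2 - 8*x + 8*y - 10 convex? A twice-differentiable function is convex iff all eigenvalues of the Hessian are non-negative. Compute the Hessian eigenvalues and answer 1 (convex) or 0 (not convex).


The Hessian of f(x,y) = 7*x^2 - 2*x*y + 1*y^2 - 8*x + 8*y - 10 is:
H = [[14, -2], [-2, 2]]
Trace = 14 + 2 = 16
Determinant = 14*2 - (-2)^2 = 24
Discriminant = (16)^2 - 4*24 = 160.0
Eigenvalues: lambda_1 = 1.6754, lambda_2 = 14.3246
The function is convex.

1


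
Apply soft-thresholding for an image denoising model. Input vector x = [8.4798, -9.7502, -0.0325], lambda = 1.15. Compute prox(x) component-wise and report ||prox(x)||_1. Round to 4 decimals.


Soft-thresholding with lambda = 1.15:
prox(8.4798) = sign(8.4798)*max(|8.4798| - 1.15, 0) = 7.3298
prox(-9.7502) = sign(-9.7502)*max(|-9.7502| - 1.15, 0) = -8.6002
prox(-0.0325) = sign(-0.0325)*max(|-0.0325| - 1.15, 0) = 0.0
prox(x) = [7.3298, -8.6002, 0.0]
||prox(x)||_1 = 7.3298 + 8.6002 + 0.0 = 15.93


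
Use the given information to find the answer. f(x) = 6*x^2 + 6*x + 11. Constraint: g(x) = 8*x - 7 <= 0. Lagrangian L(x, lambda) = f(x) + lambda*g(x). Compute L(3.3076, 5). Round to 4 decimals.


Step 1: Evaluate f(x).
f(3.3076) = 6*3.3076^2 + 6*3.3076 + 11 = 96.4869
Step 2: Evaluate g(x).
g(3.3076) = 8*3.3076 - 7 = 19.4608
Step 3: Compute Lagrangian.
L = 96.4869 + 5*19.4608 = 193.7909


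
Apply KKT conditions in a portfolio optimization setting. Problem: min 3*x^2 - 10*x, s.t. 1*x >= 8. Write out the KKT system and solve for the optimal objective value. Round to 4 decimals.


Step 1: Try lambda = 0 (constraint inactive).
x_unc = 10/(2*3) = 1.6667
Check: 1*1.6667 = 1.6667 < 8 -- violated!
Step 2: Constraint must be active: 1*x = 8
x* = 8/1 = 8.0
lambda = (2*3*8.0 - 10)/1 = 38.0
Step 3: Compute optimal value.
f(x*) = 3*8.0^2 - 10*8.0 = 112.0


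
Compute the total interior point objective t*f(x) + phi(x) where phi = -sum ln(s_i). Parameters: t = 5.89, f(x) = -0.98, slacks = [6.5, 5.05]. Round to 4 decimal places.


Step 1: Compute log-barrier.
ln values: [1.8718, 1.6194]
phi = -(1.8718 + 1.6194) = -3.4912
Step 2: Compute augmented objective.
t*f(x) = 5.89*-0.98 = -5.7722
Total = -5.7722 - 3.4912 = -9.2634


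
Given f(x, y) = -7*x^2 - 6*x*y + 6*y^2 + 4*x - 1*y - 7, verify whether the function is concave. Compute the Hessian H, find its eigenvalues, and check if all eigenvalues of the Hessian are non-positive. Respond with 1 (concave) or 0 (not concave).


The Hessian of f(x,y) = -7*x^2 - 6*x*y + 6*y^2 + 4*x - 1*y - 7 is:
H = [[-14, -6], [-6, 12]]
Trace = -14 + 12 = -2
Determinant = -14*12 - (-6)^2 = -204
Discriminant = (-2)^2 - 4*-204 = 820.0
Eigenvalues: lambda_1 = -15.3178, lambda_2 = 13.3178
The function is not concave.

0


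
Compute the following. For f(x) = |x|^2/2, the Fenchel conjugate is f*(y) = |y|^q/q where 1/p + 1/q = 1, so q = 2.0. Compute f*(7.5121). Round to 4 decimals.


The conjugate exponent q satisfies 1/p + 1/q = 1.
p = 2, so q = 2/(2 - 1) = 2.0
|y|^q = 7.5121^2.0 = 56.4316
f*(7.5121) = 56.4316 / 2.0 = 28.2158


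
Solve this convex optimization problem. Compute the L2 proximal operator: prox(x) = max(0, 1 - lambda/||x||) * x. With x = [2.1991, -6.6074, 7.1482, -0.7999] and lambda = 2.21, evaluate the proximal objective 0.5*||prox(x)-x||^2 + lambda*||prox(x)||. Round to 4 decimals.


Step 1: Compute ||x||.
||x|| = 10.0115
Step 2: Compute scaling factor.
scale = max(0, 1 - 2.21/10.0115) = 0.7793
Step 3: prox(x) = [1.7137, -5.1488, 5.5703, -0.6233]
||prox(x)|| = 7.8015
Step 4: Proximal objective.
0.5*||prox-x||^2 = 2.4421
lambda*||prox|| = 17.2413
Total = 19.6834


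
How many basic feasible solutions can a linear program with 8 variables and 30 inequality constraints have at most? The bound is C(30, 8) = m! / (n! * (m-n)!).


Each vertex corresponds to some choice of n active constraints out of m, so the number of vertices is at most C(m, n) = m! / (n!(m-n)!).
m = 30, n = 8
Numerator: 30 * 29 * 28 * 27 * 26 * 25 * 24 * 23
Denominator: 8! = 40320
C(30, 8) = 5852925


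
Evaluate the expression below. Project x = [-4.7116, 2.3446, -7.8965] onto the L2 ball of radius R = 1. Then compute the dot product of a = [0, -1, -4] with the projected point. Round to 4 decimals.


Step 1: Compute ||x|| (intermediates to 6 decimals).
||x|| = sqrt((-4.7116)^2 + 2.3446^2 + (-7.8965)^2) = 9.489522
Step 2: Project.
Since ||x|| > R, scale = R/||x|| = 1/9.489522 = 0.105379, proj(x) = scale * x
proj(x) = [-0.496504, 0.247072, -0.832125]
Step 3: Dot product.
a^T * proj(x) = 0*(-0.496504) - 1*0.247072 - 4*(-0.832125) = 3.0814


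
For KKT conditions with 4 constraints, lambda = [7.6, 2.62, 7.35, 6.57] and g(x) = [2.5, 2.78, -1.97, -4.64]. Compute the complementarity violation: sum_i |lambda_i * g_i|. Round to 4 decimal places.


KKT complementary slackness check:
lambda_1 * g_1 = 7.6 * 2.5 = 19.0
lambda_2 * g_2 = 2.62 * 2.78 = 7.2836
lambda_3 * g_3 = 7.35 * -1.97 = -14.4795
lambda_4 * g_4 = 6.57 * -4.64 = -30.4848
Total violation = 19.0 + 7.2836 + 14.4795 + 30.4848 = 71.2479


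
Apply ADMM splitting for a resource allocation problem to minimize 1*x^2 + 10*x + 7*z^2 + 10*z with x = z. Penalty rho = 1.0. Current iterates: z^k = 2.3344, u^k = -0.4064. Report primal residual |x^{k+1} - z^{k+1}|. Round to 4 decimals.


ADMM iteration with rho = 1.0, z^k = 2.3344, u^k = -0.4064
Step 1: x-update.
Minimize 1*x^2 + 10*x + (1.0/2)*(x - 2.3344 - 0.4064)^2
FOC: (2*1 + 1.0)*x = -10 + 1.0*(2.3344 + 0.4064)
x^{k+1} = -2.4197
Step 2: z-update.
Minimize 7*z^2 + 10*z + (1.0/2)*(-2.4197 - z - 0.4064)^2
FOC: (2*7 + 1.0)*z = -10 + 1.0*(-2.4197 - 0.4064)
z^{k+1} = -0.8551
Step 3: u-update.
u^{k+1} = -0.4064 - 2.4197 + 0.8551 = -1.9711
Step 4: Primal residual = |-2.4197 + 0.8551| = 1.5647


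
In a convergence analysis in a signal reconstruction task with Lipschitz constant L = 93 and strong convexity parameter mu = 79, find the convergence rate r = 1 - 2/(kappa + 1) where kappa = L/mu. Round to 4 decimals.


Step 1: Compute the condition number.
kappa = L/mu = 93/79 = 1.1772
Step 2: Compute the convergence rate.
r = 1 - 2/(kappa + 1) = 1 - 2*mu/(L + mu) = (L - mu)/(L + mu) = 14/172 = 0.0814


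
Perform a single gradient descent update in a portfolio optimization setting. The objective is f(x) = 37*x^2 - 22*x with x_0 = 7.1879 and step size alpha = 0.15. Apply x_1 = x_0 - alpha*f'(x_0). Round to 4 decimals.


We compute the gradient at x_0 and apply the update.
f'(x) = 74*x - 22
f'(7.1879) = 74*7.1879 - 22 = 509.9046
x_1 = 7.1879 - 0.15*509.9046 = -69.2978


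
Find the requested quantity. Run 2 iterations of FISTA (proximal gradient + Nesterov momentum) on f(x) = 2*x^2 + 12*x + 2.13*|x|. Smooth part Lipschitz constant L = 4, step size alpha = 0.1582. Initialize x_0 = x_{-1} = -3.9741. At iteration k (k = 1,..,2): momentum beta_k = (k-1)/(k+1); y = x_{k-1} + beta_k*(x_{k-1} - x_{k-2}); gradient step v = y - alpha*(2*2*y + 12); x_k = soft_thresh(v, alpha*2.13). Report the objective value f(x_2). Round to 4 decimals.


FISTA on f(x) = 2*x^2 + 12*x + 2.13*|x|
L = 4, alpha = 0.1582
Iteration 1: beta = 0.0, y = -3.9741 + 0.0*(-3.9741 + 3.9741) = -3.9741
  grad(y) = -3.8964, v = y - alpha*grad = -3.3577
  prox(v) = soft_thresh(-3.3577, 0.337) = -3.0207
Iteration 2: beta = 0.3333, y = -3.0207 + 0.3333*(-3.0207 + 3.9741) = -2.7029
  grad(y) = 1.1883, v = y - alpha*grad = -2.8909
  prox(v) = soft_thresh(-2.8909, 0.337) = -2.554
f(x_2) = 2*(-2.554)^2 + 12*(-2.554) + 2.13*|-2.554| = -12.1622


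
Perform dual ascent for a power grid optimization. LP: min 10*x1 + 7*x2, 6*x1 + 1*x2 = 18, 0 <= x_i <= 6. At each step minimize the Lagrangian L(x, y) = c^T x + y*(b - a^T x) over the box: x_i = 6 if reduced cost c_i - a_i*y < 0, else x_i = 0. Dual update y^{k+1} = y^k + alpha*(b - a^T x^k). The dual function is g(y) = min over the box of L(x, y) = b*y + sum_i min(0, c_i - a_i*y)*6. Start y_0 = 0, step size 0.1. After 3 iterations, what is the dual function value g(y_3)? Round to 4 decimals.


Dual ascent for LP: min 10*x1 + 7*x2, 6*x1 + 1*x2 = 18, 0 <= x_i <= 6
Step 1: y^k = 0.0, reduced costs: (10.0, 7.0)
  x^k = (0.0, 0.0), subgradient = b - a^T x = 18.0
  y^{k+1} = 0.0 + 0.1*18.0 = 1.8
Step 2: y^k = 1.8, reduced costs: (-0.8, 5.2)
  x^k = (6.0, 0.0), subgradient = b - a^T x = -18.0
  y^{k+1} = 1.8 + 0.1*-18.0 = 0.0
Step 3: y^k = 0.0, reduced costs: (10.0, 7.0)
  x^k = (0.0, 0.0), subgradient = b - a^T x = 18.0
  y^{k+1} = 0.0 + 0.1*18.0 = 1.8
Dual objective at y_3 = 1.8: reduced costs (-0.8, 5.2), box minimizer x = (6.0, 0.0)
g(y_3) = b*y + (c1 - a1*y)*x1 + (c2 - a2*y)*x2 = 18*1.8 + (-0.8)*6.0 + 5.2*0.0 = 32.4 - 4.8 + 0.0 = 27.6
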